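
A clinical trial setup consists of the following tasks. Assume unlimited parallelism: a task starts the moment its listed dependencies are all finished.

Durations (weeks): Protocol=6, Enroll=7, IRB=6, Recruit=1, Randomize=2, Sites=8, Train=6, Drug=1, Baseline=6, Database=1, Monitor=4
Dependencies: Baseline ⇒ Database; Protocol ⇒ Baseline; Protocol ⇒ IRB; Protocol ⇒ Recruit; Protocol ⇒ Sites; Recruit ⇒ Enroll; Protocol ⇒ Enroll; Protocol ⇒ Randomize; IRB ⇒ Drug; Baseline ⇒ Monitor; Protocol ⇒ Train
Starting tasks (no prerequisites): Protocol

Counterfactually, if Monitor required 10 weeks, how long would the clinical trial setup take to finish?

22

The binding path is Protocol→Baseline→Monitor = 6+6+4 = 16; finish at 16 weeks.
Monitor lies on that path, so at 10 weeks the path becomes 22 weeks.
The critical path is still Protocol→Baseline→Monitor; finish is now 22 weeks.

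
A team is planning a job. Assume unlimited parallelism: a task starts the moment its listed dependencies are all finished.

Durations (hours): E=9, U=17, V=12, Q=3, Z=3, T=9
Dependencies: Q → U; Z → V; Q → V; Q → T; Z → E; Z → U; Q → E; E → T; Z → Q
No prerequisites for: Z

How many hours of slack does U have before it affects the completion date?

1

Z→Q→E→T = 3+3+9+9 = 24 sets the makespan at 24 hours.
The longest chain containing U totals 23 hours.
Slack of U = 7 − 6 = 1 hour.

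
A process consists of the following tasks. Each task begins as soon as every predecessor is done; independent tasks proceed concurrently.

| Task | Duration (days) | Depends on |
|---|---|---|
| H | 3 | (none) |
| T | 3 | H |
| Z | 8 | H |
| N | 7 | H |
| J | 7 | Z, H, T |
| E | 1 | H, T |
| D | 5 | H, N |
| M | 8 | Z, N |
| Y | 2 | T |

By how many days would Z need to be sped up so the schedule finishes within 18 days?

1

Current finish: 19 days; target: 18.
Z is on every critical path, so each day cut from Z cuts the finish by one (this holds down to a finish of 18).
Need 19 − 18 = 1 day off Z → Z becomes 7 days, finish becomes 18.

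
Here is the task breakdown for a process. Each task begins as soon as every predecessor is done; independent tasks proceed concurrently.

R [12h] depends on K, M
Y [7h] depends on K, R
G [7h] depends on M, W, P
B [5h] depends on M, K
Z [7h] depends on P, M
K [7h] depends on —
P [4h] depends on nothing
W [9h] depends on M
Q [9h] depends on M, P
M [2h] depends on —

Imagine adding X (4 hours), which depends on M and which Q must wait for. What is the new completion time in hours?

26

Originally the job takes 26 hours.
With X inserted, Q now waits for max(M, P, X).
New critical path: K→R→Y = 7+12+7 = 26 ⇒ 26 hours.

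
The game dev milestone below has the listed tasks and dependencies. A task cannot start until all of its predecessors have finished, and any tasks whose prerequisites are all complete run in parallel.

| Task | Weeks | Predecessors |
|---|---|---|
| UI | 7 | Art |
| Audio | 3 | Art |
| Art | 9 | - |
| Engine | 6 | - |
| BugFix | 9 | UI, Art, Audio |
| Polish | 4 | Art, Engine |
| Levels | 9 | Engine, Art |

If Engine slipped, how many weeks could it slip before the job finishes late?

Critical path: Art→UI→BugFix = 9+7+9 = 25, so the finish is 25 weeks.
The longest chain containing Engine totals 15 weeks.
Float = 25 − 15 = 10.

10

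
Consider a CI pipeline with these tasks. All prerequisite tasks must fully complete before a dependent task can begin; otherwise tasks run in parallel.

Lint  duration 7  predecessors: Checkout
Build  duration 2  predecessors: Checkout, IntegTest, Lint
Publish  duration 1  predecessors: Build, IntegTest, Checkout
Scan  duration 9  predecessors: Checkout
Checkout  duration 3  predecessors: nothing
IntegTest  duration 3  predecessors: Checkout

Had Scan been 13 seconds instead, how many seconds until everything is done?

16

Actual critical path: Checkout→Lint→Build→Publish = 3+7+2+1 = 13 ⇒ 13 seconds.
The longest path through Scan is only 12 seconds, so Scan has float 1.
New critical path: Checkout→Scan = 3+13 = 16 ⇒ 16 seconds.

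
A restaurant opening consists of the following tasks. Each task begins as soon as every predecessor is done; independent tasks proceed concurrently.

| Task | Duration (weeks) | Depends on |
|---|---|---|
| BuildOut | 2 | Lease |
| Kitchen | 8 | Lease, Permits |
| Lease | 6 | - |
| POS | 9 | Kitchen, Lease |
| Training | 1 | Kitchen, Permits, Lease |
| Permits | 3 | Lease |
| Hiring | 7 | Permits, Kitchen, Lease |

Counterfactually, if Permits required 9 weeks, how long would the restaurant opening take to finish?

Critical path before the change: Lease→Permits→Kitchen→POS = 6+3+8+9 = 26 giving 26 weeks.
Permits lies on that path, so at 9 weeks the path becomes 32 weeks.
The critical path is still Lease→Permits→Kitchen→POS; finish is now 32 weeks.

32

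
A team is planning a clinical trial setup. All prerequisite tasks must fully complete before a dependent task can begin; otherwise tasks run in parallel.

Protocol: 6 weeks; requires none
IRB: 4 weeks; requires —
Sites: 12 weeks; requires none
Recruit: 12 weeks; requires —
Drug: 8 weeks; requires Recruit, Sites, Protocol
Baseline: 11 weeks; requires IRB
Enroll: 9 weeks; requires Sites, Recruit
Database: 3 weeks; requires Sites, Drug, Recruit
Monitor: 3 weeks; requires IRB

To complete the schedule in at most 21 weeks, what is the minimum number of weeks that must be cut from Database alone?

2

Current finish: 23 weeks; target: 21.
Database is on every critical path, so each week cut from Database cuts the finish by one (this holds down to a finish of 21).
Need 23 − 21 = 2 weeks off Database → Database becomes 1 week, finish becomes 21.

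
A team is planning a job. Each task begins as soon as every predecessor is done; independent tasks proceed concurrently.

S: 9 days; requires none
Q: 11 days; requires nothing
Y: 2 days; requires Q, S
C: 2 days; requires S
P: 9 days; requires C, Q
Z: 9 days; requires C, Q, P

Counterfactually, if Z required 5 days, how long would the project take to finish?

25

Actual critical path: S→C→P→Z = 9+2+9+9 = 29 ⇒ 29 days.
Z lies on that path, so at 5 days the path becomes 25 days.
That remains the longest chain; total 25 days.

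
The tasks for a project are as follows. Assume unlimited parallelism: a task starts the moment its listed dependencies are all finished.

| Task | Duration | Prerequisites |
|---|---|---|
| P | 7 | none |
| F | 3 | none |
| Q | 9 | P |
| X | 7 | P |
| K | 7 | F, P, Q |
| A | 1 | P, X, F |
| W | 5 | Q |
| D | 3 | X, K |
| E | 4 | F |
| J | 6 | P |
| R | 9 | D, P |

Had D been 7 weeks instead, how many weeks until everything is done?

Critical path before the change: P→Q→K→D→R = 7+9+7+3+9 = 35 giving 35 weeks.
Since D is critical, the +4 change carries straight to that chain (now 39 weeks).
No other chain overtakes it, so the finish is 39 weeks.

39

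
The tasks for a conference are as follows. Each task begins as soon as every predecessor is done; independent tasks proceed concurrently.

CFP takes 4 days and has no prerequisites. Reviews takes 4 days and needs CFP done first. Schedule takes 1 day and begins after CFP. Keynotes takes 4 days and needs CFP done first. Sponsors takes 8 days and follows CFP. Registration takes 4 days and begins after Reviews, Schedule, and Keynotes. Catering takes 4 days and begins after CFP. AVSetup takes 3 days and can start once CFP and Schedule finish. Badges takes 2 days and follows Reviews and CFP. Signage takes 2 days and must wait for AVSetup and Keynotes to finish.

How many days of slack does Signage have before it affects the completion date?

2

CFP→Reviews→Registration = 4+4+4 = 12 sets the makespan at 12 days.
The longest chain containing Signage totals 10 days.
So Signage can slip 12 − 10 = 2 days.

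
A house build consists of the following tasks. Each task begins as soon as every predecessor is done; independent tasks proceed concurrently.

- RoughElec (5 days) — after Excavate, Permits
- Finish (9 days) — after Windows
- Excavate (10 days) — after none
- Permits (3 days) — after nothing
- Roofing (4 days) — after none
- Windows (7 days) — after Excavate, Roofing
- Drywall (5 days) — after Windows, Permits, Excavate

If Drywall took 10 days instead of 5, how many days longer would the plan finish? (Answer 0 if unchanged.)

Critical path before the change: Excavate→Windows→Finish = 10+7+9 = 26 giving 26 days.
The longest path through Drywall is only 22 days, so Drywall has float 4.
The binding chain switches to Excavate→Windows→Drywall = 10+7+10 = 27; finish 27 days.
Change in finish: 27 − 26 = +1 days.

1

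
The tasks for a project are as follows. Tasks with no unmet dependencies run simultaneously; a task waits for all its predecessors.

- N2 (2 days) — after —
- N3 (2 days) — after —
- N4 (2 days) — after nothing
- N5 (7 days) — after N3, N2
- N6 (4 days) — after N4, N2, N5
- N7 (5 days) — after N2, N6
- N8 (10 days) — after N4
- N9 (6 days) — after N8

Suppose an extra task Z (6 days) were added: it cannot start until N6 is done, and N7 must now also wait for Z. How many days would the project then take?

24

Originally the project takes 18 days.
With Z inserted, N7 now waits for max(N2, N6, Z).
New critical path: N2→N5→N6→Z→N7 = 2+7+4+6+5 = 24 ⇒ 24 days.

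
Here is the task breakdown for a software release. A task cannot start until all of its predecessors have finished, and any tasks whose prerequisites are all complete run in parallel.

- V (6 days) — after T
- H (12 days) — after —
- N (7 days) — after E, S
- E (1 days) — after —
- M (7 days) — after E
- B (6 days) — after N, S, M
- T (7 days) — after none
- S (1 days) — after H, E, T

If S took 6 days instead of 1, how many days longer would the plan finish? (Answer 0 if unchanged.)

5

As given, the longest chain is H→S→N→B = 12+1+7+6 = 26, so the finish is 26 days.
Since S is critical, the +5 change carries straight to that chain (now 31 days).
No other chain overtakes it, so the finish is 31 days.
Change in finish: 31 − 26 = +5 days.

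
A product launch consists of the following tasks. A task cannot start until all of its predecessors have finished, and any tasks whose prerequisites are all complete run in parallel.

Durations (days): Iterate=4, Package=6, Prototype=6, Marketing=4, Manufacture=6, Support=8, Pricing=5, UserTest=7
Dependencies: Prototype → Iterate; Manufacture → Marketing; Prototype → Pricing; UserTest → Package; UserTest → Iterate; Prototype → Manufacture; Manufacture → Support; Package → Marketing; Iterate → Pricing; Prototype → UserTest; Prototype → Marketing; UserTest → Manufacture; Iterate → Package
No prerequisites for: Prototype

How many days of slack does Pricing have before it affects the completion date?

5

The longest chain is Prototype→UserTest→Iterate→Package→Marketing = 6+7+4+6+4 = 27; overall finish 27 days.
Longest path through Pricing: 22 days (earliest finish 22, latest finish 27).
So Pricing can slip 27 − 22 = 5 days.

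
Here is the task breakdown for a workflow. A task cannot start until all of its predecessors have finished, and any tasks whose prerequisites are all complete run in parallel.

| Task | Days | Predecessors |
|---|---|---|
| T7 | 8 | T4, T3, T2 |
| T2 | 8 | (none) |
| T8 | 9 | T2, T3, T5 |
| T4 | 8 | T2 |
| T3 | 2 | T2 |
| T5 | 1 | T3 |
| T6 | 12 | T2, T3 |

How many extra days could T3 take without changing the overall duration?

T2→T4→T7 = 8+8+8 = 24 sets the makespan at 24 days.
T3 finishes as early as 10 and must finish by 12.
So T3 can slip 12 − 10 = 2 days.

2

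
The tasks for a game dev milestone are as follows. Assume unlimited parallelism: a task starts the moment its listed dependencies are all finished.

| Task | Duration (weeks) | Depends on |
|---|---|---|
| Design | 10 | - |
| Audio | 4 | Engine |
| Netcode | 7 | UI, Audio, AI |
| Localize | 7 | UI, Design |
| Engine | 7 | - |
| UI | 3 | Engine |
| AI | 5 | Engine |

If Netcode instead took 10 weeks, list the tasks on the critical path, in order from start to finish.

The binding path is Engine→AI→Netcode = 7+5+7 = 19; finish at 19 weeks.
Since Netcode is critical, the +3 change carries straight to that chain (now 22 weeks).
No other chain overtakes it, so the finish is 22 weeks.

Engine, AI, Netcode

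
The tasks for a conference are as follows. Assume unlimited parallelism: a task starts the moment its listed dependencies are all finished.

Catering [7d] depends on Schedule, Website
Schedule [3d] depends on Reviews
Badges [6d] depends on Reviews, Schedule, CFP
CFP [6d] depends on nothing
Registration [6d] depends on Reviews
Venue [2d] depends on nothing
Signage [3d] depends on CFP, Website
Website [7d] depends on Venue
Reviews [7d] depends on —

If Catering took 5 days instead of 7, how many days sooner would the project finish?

1

Critical path before the change: Reviews→Schedule→Catering = 7+3+7 = 17 giving 17 days.
Catering lies on that path, so at 5 days the path becomes 15 days.
New critical path: Reviews→Schedule→Badges = 7+3+6 = 16 ⇒ 16 days.
Change in finish: 16 − 17 = -1 days.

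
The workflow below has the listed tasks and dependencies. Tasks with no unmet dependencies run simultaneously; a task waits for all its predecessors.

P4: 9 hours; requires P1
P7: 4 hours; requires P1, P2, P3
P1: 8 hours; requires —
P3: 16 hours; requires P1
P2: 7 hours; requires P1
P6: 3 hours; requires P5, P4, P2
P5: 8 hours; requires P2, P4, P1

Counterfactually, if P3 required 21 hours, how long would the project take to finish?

33

Baseline: P1→P3→P7 = 8+16+4 = 28 → 28 hours.
P3 is on the critical path; changing it to 21 makes that path 33 hours.
That remains the longest chain; total 33 hours.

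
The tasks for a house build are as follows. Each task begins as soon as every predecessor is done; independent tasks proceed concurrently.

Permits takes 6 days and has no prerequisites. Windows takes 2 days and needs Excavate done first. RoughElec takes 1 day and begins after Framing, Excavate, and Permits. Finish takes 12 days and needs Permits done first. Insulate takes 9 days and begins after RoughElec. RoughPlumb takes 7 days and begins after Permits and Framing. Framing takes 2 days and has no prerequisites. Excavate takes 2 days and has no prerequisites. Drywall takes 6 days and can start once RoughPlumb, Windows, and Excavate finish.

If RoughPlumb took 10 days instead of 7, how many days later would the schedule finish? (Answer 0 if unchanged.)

3

Critical path before the change: Permits→RoughPlumb→Drywall = 6+7+6 = 19 giving 19 days.
RoughPlumb is on the critical path; changing it to 10 makes that path 22 days.
No other chain overtakes it, so the finish is 22 days.
Change in finish: 22 − 19 = +3 days.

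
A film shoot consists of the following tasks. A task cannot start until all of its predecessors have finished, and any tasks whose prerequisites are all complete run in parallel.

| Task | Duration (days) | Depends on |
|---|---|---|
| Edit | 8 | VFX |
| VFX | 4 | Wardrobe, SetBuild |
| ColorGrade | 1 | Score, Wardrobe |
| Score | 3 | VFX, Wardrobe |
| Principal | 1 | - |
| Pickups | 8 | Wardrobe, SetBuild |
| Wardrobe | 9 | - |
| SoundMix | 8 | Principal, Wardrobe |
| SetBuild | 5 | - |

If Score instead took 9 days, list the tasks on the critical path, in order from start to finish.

Baseline: Wardrobe→VFX→Edit = 9+4+8 = 21 → 21 days.
Score has 4 days of float (longest path through it is 17).
Now Wardrobe→VFX→Score→ColorGrade = 9+4+9+1 = 23 is longest, so the finish becomes 23 days.

Wardrobe, VFX, Score, ColorGrade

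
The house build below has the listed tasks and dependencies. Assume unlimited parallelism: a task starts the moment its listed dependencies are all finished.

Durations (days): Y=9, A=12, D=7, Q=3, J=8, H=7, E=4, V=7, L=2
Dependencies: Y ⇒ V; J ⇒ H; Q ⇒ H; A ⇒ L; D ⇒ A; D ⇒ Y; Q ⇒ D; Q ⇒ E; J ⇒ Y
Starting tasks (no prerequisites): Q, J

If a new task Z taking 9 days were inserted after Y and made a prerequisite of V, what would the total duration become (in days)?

Originally the house build takes 26 days.
With Z inserted, V now waits for max(Y, Z).
New critical path: Q→D→Y→Z→V = 3+7+9+9+7 = 35 ⇒ 35 days.

35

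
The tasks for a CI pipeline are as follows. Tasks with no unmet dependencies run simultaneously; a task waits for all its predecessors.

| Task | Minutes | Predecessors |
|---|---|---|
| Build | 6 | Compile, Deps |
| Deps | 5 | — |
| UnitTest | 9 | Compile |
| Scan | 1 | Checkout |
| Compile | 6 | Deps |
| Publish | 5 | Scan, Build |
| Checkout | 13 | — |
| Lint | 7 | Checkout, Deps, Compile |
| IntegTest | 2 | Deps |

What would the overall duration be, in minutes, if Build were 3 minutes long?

Baseline: Deps→Compile→Build→Publish = 5+6+6+5 = 22 → 22 minutes.
Build lies on that path, so at 3 minutes the path becomes 19 minutes.
The binding chain switches to Checkout→Lint = 13+7 = 20; finish 20 minutes.

20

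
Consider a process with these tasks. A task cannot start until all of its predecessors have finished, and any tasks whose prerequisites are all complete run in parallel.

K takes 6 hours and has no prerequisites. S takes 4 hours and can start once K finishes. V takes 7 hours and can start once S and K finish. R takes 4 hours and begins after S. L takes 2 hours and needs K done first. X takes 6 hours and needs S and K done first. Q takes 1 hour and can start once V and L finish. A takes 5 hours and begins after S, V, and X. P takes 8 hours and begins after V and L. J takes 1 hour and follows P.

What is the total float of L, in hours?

9

Critical path: K→S→V→P→J = 6+4+7+8+1 = 26, so the finish is 26 hours.
Longest path through L: 17 hours (earliest finish 8, latest finish 17).
So L can slip 17 − 8 = 9 hours.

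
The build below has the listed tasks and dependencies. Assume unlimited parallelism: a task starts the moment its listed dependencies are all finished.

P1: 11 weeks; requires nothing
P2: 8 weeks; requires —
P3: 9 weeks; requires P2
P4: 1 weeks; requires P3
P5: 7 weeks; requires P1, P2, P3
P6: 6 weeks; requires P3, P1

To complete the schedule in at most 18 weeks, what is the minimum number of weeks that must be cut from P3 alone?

6

Current finish: 24 weeks; target: 18.
P3 is on every critical path, so each week cut from P3 cuts the finish by one (this holds down to a finish of 18).
Need 24 − 18 = 6 weeks off P3 → P3 becomes 3 weeks, finish becomes 18.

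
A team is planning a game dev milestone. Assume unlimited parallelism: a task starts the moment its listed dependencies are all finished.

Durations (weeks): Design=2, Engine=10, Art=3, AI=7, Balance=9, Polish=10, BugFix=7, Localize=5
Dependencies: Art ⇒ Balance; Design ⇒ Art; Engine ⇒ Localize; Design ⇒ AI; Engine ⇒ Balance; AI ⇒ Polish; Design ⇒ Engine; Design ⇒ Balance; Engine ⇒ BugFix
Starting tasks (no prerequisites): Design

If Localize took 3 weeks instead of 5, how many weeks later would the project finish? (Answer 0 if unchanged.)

Baseline: Design→Engine→Balance = 2+10+9 = 21 → 21 weeks.
Localize has 4 weeks of float (longest path through it is 17).
The critical path is still Design→Engine→Balance; finish is now 21 weeks.
Change in finish: 21 − 21 = +0 weeks.

0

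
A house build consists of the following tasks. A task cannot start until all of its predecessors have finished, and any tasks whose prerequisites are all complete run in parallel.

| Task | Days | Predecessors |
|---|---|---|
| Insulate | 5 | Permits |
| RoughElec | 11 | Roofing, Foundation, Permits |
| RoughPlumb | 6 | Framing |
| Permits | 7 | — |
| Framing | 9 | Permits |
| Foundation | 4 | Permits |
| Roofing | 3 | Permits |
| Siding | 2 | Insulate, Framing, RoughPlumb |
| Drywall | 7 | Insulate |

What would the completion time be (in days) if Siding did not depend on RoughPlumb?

Original critical path: Permits→Framing→RoughPlumb→Siding = 7+9+6+2 = 24 ⇒ 24 days.
Without RoughPlumb→Siding, Siding's earliest start moves from 22 to 16.
The longest chain is now Permits→Foundation→RoughElec = 7+4+11 = 22, so the house build takes 22 days.

22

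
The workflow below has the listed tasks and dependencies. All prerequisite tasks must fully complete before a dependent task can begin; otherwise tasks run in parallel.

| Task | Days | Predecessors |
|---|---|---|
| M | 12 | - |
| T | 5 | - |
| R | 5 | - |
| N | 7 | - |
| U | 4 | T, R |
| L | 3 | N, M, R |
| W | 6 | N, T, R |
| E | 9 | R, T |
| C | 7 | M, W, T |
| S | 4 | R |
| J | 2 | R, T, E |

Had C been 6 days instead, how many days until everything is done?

The binding path is N→W→C = 7+6+7 = 20; finish at 20 days.
C lies on that path, so at 6 days the path becomes 19 days.
That remains the longest chain; total 19 days.

19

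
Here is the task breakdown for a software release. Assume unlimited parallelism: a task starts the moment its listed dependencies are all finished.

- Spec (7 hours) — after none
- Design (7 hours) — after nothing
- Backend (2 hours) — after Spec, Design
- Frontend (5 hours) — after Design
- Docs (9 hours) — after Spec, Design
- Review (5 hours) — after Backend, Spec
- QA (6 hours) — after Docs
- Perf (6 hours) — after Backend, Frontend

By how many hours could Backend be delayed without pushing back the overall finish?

7

The longest chain is Spec→Docs→QA = 7+9+6 = 22; overall finish 22 hours.
Backend finishes as early as 9 and must finish by 16.
So Backend can slip 16 − 9 = 7 hours.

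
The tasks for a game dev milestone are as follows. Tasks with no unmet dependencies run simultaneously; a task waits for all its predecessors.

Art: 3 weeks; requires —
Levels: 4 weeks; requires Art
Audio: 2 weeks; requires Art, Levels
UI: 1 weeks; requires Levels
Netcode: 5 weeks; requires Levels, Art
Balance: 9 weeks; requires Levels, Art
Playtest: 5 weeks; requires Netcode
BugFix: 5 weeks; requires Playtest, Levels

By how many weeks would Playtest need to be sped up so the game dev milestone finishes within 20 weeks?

Current finish: 22 weeks; target: 20.
Playtest is on every critical path, so each week cut from Playtest cuts the finish by one (this holds down to a finish of 18).
Need 22 − 20 = 2 weeks off Playtest → Playtest becomes 3 weeks, finish becomes 20.

2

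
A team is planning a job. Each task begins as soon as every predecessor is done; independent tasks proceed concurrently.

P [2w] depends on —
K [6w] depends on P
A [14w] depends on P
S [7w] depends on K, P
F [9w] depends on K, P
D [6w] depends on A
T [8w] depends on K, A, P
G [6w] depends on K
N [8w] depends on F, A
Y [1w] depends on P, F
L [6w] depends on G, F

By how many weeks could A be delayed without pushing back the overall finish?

The longest chain is P→K→F→N = 2+6+9+8 = 25; overall finish 25 weeks.
The longest chain containing A totals 24 weeks.
So A can slip 17 − 16 = 1 week.

1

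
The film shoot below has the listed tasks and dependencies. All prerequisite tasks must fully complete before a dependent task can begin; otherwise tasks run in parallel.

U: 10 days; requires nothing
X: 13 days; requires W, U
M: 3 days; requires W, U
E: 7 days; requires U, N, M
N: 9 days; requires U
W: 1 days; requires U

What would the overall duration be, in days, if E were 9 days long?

28

Baseline: U→N→E = 10+9+7 = 26 → 26 days.
Since E is critical, the +2 change carries straight to that chain (now 28 days).
The critical path is still U→N→E; finish is now 28 days.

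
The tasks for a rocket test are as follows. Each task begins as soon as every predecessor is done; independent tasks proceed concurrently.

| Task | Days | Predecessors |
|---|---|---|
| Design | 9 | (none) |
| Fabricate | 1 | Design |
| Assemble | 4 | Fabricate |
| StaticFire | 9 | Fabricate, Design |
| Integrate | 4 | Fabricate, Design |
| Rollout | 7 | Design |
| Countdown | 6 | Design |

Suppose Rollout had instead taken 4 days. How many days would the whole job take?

As given, the longest chain is Design→Fabricate→StaticFire = 9+1+9 = 19, so the finish is 19 days.
Rollout is off the critical path — its longest chain is 16 days, giving 3 of slack.
The critical path is still Design→Fabricate→StaticFire; finish is now 19 days.

19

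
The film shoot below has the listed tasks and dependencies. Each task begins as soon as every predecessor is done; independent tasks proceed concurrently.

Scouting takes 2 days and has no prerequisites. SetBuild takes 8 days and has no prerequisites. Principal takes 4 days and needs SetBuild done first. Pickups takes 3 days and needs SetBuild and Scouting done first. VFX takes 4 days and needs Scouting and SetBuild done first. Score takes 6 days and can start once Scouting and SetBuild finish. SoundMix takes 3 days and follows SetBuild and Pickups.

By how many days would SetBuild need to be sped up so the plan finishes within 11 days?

Current finish: 14 days; target: 11.
SetBuild is on every critical path, so each day cut from SetBuild cuts the finish by one (this holds down to a finish of 8).
Need 14 − 11 = 3 days off SetBuild → SetBuild becomes 5 days, finish becomes 11.

3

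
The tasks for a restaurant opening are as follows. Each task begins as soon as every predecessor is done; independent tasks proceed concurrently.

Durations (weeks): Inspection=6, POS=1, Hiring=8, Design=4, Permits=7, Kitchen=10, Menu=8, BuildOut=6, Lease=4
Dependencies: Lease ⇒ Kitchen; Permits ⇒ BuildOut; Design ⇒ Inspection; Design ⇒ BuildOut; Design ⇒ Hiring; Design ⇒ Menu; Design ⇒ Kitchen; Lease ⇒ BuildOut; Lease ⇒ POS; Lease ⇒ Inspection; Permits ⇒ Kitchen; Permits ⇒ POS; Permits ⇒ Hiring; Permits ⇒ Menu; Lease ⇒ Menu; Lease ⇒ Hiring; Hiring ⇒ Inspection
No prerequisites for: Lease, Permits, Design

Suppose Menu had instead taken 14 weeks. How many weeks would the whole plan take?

21

Critical path before the change: Permits→Hiring→Inspection = 7+8+6 = 21 giving 21 weeks.
The longest path through Menu is only 15 weeks, so Menu has float 6.
That remains the longest chain; total 21 weeks.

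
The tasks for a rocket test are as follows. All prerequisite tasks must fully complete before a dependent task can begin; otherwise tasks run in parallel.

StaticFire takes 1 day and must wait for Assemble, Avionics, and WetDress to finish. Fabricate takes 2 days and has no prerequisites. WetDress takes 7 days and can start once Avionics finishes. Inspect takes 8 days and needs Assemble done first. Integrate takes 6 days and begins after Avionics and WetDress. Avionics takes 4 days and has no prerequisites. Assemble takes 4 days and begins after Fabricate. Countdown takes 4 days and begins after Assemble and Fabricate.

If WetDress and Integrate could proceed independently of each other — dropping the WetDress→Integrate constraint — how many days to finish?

14

Original critical path: Avionics→WetDress→Integrate = 4+7+6 = 17 ⇒ 17 days.
Without WetDress→Integrate, Integrate's earliest start moves from 11 to 4.
New critical path: Fabricate→Assemble→Inspect = 2+4+8 = 14 ⇒ 14 days.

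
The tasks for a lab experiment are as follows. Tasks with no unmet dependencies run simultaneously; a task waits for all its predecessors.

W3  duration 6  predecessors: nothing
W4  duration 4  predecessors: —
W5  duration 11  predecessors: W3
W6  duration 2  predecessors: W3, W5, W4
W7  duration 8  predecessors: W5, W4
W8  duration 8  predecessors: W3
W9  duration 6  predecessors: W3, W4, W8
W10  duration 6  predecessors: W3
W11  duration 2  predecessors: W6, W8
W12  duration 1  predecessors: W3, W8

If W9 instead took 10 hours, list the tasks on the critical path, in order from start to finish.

As given, the longest chain is W3→W5→W7 = 6+11+8 = 25, so the finish is 25 hours.
W9 has 5 hours of float (longest path through it is 20).
That remains the longest chain; total 25 hours.

W3, W5, W7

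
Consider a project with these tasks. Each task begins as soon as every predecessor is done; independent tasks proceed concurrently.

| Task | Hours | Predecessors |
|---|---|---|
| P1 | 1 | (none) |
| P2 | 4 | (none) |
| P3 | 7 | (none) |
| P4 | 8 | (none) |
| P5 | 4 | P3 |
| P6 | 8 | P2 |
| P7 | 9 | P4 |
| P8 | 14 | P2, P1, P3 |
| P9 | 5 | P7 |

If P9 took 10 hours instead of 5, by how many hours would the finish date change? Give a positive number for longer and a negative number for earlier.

5

The binding path is P4→P7→P9 = 8+9+5 = 22; finish at 22 hours.
P9 is on the critical path; changing it to 10 makes that path 27 hours.
That remains the longest chain; total 27 hours.
Change in finish: 27 − 22 = +5 hours.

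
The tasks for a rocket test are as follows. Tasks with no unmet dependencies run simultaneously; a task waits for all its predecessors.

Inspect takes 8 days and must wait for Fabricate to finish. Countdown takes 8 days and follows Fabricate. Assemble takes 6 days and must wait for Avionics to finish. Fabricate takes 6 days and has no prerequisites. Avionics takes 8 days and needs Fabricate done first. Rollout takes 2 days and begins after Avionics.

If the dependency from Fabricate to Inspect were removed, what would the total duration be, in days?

20

With the dependency in place, Fabricate→Avionics→Assemble = 6+8+6 = 20 sets the finish at 20 days.
Without Fabricate→Inspect, Inspect's earliest start moves from 6 to 0.
The longest chain is now Fabricate→Avionics→Assemble = 6+8+6 = 20, so the schedule takes 20 days.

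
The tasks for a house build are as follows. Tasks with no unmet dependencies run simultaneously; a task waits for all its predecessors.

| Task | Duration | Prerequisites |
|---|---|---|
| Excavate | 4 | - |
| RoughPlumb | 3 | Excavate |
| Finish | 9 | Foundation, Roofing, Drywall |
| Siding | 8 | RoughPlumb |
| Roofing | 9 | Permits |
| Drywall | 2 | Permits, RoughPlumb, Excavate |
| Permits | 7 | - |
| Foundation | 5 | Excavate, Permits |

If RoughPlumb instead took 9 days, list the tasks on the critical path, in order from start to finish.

Permits, Roofing, Finish

Actual critical path: Permits→Roofing→Finish = 7+9+9 = 25 ⇒ 25 days.
RoughPlumb is off the critical path — its longest chain is 18 days, giving 7 of slack.
The critical path is still Permits→Roofing→Finish; finish is now 25 days.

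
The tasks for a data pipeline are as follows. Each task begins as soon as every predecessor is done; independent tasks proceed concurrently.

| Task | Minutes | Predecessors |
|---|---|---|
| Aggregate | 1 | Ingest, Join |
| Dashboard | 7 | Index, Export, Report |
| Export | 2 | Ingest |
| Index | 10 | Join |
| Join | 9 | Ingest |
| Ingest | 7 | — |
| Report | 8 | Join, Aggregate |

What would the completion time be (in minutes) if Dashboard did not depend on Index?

With the dependency in place, Ingest→Join→Index→Dashboard = 7+9+10+7 = 33 sets the finish at 33 minutes.
Without Index→Dashboard, Dashboard's earliest start moves from 26 to 25.
New critical path: Ingest→Join→Aggregate→Report→Dashboard = 7+9+1+8+7 = 32 ⇒ 32 minutes.

32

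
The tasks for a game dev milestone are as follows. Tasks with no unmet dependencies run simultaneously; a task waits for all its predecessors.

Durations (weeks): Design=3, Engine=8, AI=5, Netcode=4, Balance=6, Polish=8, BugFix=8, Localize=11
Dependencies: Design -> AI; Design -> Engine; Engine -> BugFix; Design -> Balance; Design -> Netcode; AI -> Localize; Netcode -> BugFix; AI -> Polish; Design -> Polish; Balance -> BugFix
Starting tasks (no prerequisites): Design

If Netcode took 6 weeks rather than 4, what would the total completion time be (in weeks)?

19

As given, the longest chain is Design→Engine→BugFix = 3+8+8 = 19, so the finish is 19 weeks.
The longest path through Netcode is only 15 weeks, so Netcode has float 4.
The critical path is still Design→Engine→BugFix; finish is now 19 weeks.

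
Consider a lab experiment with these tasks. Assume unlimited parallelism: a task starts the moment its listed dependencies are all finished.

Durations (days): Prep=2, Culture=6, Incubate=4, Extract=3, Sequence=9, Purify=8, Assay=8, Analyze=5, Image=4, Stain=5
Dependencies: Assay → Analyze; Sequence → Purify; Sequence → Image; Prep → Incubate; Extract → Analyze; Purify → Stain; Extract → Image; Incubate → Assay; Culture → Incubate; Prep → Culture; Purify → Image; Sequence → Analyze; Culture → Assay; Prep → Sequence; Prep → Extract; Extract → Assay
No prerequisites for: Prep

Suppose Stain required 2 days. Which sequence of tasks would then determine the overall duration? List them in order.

The binding path is Prep→Culture→Incubate→Assay→Analyze = 2+6+4+8+5 = 25; finish at 25 days.
The longest path through Stain is only 24 days, so Stain has float 1.
That remains the longest chain; total 25 days.

Prep, Culture, Incubate, Assay, Analyze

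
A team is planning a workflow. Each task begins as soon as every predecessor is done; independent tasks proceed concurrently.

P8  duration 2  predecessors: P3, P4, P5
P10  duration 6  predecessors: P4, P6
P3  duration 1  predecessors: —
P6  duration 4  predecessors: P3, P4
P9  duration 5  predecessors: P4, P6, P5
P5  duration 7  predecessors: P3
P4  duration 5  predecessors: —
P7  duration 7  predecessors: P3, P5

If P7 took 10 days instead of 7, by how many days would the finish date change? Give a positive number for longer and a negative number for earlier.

3

As given, the longest chain is P3→P5→P7 = 1+7+7 = 15, so the finish is 15 days.
Since P7 is critical, the +3 change carries straight to that chain (now 18 days).
That remains the longest chain; total 18 days.
Change in finish: 18 − 15 = +3 days.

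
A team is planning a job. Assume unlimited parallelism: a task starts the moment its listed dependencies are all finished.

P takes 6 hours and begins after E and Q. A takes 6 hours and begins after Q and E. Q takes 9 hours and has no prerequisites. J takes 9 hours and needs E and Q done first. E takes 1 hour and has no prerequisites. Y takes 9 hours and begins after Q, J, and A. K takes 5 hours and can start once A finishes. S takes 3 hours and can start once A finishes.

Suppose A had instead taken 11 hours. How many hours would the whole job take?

29

Actual critical path: Q→J→Y = 9+9+9 = 27 ⇒ 27 hours.
A is off the critical path — its longest chain is 24 hours, giving 3 of slack.
New critical path: Q→A→Y = 9+11+9 = 29 ⇒ 29 hours.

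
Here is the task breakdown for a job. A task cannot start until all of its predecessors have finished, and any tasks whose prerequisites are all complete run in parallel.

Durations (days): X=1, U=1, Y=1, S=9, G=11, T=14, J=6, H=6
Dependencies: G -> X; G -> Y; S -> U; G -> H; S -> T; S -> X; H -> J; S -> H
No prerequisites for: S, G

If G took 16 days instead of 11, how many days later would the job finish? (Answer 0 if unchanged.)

5

Actual critical path: G→H→J = 11+6+6 = 23 ⇒ 23 days.
Since G is critical, the +5 change carries straight to that chain (now 28 days).
No other chain overtakes it, so the finish is 28 days.
Change in finish: 28 − 23 = +5 days.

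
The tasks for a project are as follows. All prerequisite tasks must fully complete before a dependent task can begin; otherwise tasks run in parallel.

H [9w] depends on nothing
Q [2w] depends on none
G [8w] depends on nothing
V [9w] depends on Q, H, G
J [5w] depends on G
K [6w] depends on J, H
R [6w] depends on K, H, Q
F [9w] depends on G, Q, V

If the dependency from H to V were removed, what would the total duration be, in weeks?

With the dependency in place, H→V→F = 9+9+9 = 27 sets the finish at 27 weeks.
Without H→V, V's earliest start moves from 9 to 8.
The longest chain is now G→V→F = 8+9+9 = 26, so the plan takes 26 weeks.

26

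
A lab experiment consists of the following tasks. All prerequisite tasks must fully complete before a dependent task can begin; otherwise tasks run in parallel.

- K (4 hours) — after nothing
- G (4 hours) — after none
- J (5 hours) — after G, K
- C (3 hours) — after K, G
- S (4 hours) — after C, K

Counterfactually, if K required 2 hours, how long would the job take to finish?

Baseline: K→C→S = 4+3+4 = 11 → 11 hours.
Since K is critical, the -2 change carries straight to that chain (now 9 hours).
New critical path: G→C→S = 4+3+4 = 11 ⇒ 11 hours.

11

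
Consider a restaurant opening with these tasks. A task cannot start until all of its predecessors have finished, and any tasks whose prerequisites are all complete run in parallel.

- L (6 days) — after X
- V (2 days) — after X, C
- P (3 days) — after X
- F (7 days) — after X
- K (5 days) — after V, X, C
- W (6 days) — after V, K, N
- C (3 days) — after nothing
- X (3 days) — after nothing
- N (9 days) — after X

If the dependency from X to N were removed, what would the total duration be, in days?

16

Before: longest chain X→N→W = 3+9+6 = 18, finish 18.
Without X→N, N's earliest start moves from 3 to 0.
After: X→V→K→W = 3+2+5+6 = 16 → 16 days.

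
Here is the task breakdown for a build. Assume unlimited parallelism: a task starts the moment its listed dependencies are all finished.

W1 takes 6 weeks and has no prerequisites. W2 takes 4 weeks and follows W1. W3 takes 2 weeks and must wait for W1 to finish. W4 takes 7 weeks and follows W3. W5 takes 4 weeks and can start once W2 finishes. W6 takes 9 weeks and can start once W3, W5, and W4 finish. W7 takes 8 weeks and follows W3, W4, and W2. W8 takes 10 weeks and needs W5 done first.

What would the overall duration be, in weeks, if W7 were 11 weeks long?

Baseline: W1→W2→W5→W8 = 6+4+4+10 = 24 → 24 weeks.
W7 is off the critical path — its longest chain is 23 weeks, giving 1 of slack.
The binding chain switches to W1→W3→W4→W7 = 6+2+7+11 = 26; finish 26 weeks.

26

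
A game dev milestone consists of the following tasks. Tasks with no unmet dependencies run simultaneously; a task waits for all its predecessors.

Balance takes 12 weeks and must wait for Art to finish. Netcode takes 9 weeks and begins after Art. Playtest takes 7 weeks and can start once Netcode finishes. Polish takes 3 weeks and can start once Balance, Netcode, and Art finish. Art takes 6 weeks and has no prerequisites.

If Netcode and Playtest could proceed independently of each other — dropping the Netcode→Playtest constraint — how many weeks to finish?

With the dependency in place, Art→Netcode→Playtest = 6+9+7 = 22 sets the finish at 22 weeks.
Without Netcode→Playtest, Playtest's earliest start moves from 15 to 0.
New critical path: Art→Balance→Polish = 6+12+3 = 21 ⇒ 21 weeks.

21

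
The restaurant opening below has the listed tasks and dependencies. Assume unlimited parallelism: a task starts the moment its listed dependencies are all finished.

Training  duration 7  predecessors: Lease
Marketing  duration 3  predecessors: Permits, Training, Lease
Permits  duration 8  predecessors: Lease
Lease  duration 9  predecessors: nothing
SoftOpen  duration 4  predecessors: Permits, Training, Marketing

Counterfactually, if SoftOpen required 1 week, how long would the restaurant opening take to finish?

21

Actual critical path: Lease→Permits→Marketing→SoftOpen = 9+8+3+4 = 24 ⇒ 24 weeks.
Since SoftOpen is critical, the -3 change carries straight to that chain (now 21 weeks).
That remains the longest chain; total 21 weeks.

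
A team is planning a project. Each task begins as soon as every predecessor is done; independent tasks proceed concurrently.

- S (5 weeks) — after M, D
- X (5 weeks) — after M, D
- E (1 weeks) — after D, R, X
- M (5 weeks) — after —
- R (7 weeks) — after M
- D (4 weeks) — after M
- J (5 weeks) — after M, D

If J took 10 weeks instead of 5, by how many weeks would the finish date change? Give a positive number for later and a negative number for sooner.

As given, the longest chain is M→D→X→E = 5+4+5+1 = 15, so the finish is 15 weeks.
J is off the critical path — its longest chain is 14 weeks, giving 1 of slack.
The binding chain switches to M→D→J = 5+4+10 = 19; finish 19 weeks.
Change in finish: 19 − 15 = +4 weeks.

4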